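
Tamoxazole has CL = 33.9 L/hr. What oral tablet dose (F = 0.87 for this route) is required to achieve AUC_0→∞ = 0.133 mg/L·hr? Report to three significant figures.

Dose = CL × AUC_0→∞ / F
     = 33.9 × 0.133 / 0.87 = 5.18241 mg

Dose = 5.18 mg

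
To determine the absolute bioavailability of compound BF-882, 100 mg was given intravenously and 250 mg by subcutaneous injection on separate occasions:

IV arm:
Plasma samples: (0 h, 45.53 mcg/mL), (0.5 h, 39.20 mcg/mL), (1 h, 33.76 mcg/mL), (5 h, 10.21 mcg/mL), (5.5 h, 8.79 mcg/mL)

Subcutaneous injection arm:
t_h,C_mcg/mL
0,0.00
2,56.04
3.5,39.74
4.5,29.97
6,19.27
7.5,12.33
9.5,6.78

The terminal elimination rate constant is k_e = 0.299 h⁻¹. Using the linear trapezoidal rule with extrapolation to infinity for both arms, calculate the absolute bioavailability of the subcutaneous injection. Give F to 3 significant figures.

F = 0.657

Trapezoidal AUC_0→5.5 (IV):
  [0→0.5]: (45.53+39.20)/2 × 0.5 = 21.1825
  [0.5→1]: (39.20+33.76)/2 × 0.5 = 18.24
  [1→5]: (33.76+10.21)/2 × 4 = 87.94
  [5→5.5]: (10.21+8.79)/2 × 0.5 = 4.75
  Sum = 132.1125 mcg/mL·h
IV tail: 8.79/0.299 = 29.398; AUC_iv,0→∞ = 132.1125 + 29.398 = 161.5105 mcg/mL·h
Trapezoidal AUC_0→9.5 (subcutaneous injection):
  [0→2]: (0.00+56.04)/2 × 2 = 56.04
  [2→3.5]: (56.04+39.74)/2 × 1.5 = 71.835
  [3.5→4.5]: (39.74+29.97)/2 × 1 = 34.855
  [4.5→6]: (29.97+19.27)/2 × 1.5 = 36.93
  [6→7.5]: (19.27+12.33)/2 × 1.5 = 23.7
  [7.5→9.5]: (12.33+6.78)/2 × 2 = 19.11
  Sum = 242.47 mcg/mL·h
subcutaneous injection tail: 6.78/0.299 = 22.676; AUC_ev,0→∞ = 242.47 + 22.676 = 265.146 mcg/mL·h
F = (AUC_ev/D_ev)/(AUC_iv/D_iv) = (265.146/250)/(161.5105/100) = 1.060584/1.615105 = 0.6567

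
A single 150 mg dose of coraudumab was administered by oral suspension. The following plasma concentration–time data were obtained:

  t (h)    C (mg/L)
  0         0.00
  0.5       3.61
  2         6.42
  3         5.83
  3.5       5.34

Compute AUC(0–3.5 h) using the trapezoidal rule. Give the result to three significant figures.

AUC = 17.3 mg/L·h

Trapezoidal AUC_0→3.5:
  [0→0.5]: (0.00+3.61)/2 × 0.5 = 0.9025
  [0.5→2]: (3.61+6.42)/2 × 1.5 = 7.5225
  [2→3]: (6.42+5.83)/2 × 1 = 6.125
  [3→3.5]: (5.83+5.34)/2 × 0.5 = 2.7925
  Sum = 17.3425 mg/L·h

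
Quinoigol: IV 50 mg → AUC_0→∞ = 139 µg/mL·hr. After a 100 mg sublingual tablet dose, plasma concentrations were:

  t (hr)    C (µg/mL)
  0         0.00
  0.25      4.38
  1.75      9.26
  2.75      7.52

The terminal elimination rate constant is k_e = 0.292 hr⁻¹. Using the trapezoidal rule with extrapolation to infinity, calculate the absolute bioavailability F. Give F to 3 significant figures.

F = 0.162

Trapezoidal AUC_0→2.75 (sublingual tablet):
  [0→0.25]: (0.00+4.38)/2 × 0.25 = 0.5475
  [0.25→1.75]: (4.38+9.26)/2 × 1.5 = 10.23
  [1.75→2.75]: (9.26+7.52)/2 × 1 = 8.39
  Sum = 19.1675 µg/mL·hr
Tail: C_last/k_e = 7.52/0.292 = 25.753
AUC_0→∞ (sublingual tablet) = 19.1675 + 25.753 = 44.9205 µg/mL·hr
F = (AUC_ev/D_ev)/(AUC_iv/D_iv) = (44.9205/100)/(139/50) = 0.449205/2.78 = 0.1616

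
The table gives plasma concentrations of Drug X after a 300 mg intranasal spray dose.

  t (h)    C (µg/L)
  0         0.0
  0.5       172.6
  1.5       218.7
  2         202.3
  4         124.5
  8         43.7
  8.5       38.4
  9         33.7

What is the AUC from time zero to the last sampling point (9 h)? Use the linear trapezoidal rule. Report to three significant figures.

AUC = 1050 µg/L·h

Trapezoidal AUC_0→9:
  [0→0.5]: (0.0+172.6)/2 × 0.5 = 43.15
  [0.5→1.5]: (172.6+218.7)/2 × 1 = 195.65
  [1.5→2]: (218.7+202.3)/2 × 0.5 = 105.25
  [2→4]: (202.3+124.5)/2 × 2 = 326.8
  [4→8]: (124.5+43.7)/2 × 4 = 336.4
  [8→8.5]: (43.7+38.4)/2 × 0.5 = 20.525
  [8.5→9]: (38.4+33.7)/2 × 0.5 = 18.025
  Sum = 1045.8 µg/L·h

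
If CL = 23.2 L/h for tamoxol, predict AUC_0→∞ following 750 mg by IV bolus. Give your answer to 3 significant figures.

AUC = 32.3 mg/L·h

AUC_0→∞ = Dose_iv / CL
        = 750 / 23.2 = 32.3276 mg/L·h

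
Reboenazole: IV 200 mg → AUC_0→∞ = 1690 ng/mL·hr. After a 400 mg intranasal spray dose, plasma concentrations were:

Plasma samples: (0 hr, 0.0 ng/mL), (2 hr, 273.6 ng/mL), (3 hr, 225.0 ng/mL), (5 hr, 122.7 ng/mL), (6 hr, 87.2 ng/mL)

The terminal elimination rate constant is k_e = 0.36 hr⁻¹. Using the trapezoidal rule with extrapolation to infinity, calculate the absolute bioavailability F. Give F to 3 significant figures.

F = 0.360

Trapezoidal AUC_0→6 (intranasal spray):
  [0→2]: (0.0+273.6)/2 × 2 = 273.6
  [2→3]: (273.6+225.0)/2 × 1 = 249.3
  [3→5]: (225.0+122.7)/2 × 2 = 347.7
  [5→6]: (122.7+87.2)/2 × 1 = 104.95
  Sum = 975.55 ng/mL·hr
Tail: C_last/k_e = 87.2/0.36 = 242.222
AUC_0→∞ (intranasal spray) = 975.55 + 242.222 = 1217.772 ng/mL·hr
F = (AUC_ev/D_ev)/(AUC_iv/D_iv) = (1217.772/400)/(1690/200) = 3.04443/8.45 = 0.3603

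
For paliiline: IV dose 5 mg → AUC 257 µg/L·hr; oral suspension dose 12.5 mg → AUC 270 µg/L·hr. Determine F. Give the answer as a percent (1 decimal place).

F = 42.0%

F = (AUC_ev / D_ev) / (AUC_iv / D_iv)
  = (270/12.5) / (257/5)
  = 21.6 / 51.4 = 0.4202
  = 42.02%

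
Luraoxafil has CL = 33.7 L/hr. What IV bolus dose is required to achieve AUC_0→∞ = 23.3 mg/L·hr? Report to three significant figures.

Dose_iv = CL × AUC_0→∞
     = 33.7 × 23.3 = 785.21 mg

Dose = 785 mg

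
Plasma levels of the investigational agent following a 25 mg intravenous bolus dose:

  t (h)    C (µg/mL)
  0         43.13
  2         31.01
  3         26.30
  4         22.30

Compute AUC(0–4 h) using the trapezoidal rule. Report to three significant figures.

Trapezoidal AUC_0→4:
  [0→2]: (43.13+31.01)/2 × 2 = 74.14
  [2→3]: (31.01+26.30)/2 × 1 = 28.655
  [3→4]: (26.30+22.30)/2 × 1 = 24.3
  Sum = 127.095 µg/mL·h

AUC = 127 µg/mL·h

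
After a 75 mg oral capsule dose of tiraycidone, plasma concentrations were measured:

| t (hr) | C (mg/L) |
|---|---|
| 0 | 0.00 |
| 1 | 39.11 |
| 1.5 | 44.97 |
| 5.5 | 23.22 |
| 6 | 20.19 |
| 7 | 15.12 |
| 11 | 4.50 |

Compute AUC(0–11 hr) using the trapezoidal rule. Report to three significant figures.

Trapezoidal AUC_0→11:
  [0→1]: (0.00+39.11)/2 × 1 = 19.555
  [1→1.5]: (39.11+44.97)/2 × 0.5 = 21.02
  [1.5→5.5]: (44.97+23.22)/2 × 4 = 136.38
  [5.5→6]: (23.22+20.19)/2 × 0.5 = 10.8525
  [6→7]: (20.19+15.12)/2 × 1 = 17.655
  [7→11]: (15.12+4.50)/2 × 4 = 39.24
  Sum = 244.7025 mg/L·hr

AUC = 245 mg/L·hr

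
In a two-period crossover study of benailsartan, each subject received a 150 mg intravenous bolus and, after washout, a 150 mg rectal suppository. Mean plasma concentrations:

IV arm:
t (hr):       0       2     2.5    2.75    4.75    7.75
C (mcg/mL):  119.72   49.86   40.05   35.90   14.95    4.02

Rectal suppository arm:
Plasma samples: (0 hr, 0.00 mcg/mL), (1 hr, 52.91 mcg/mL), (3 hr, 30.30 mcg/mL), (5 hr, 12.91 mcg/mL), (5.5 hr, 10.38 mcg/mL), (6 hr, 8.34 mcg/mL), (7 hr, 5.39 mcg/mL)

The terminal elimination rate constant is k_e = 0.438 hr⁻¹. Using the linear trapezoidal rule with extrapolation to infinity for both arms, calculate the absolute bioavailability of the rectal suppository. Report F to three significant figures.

Trapezoidal AUC_0→7.75 (IV):
  [0→2]: (119.72+49.86)/2 × 2 = 169.58
  [2→2.5]: (49.86+40.05)/2 × 0.5 = 22.4775
  [2.5→2.75]: (40.05+35.90)/2 × 0.25 = 9.49375
  [2.75→4.75]: (35.90+14.95)/2 × 2 = 50.85
  [4.75→7.75]: (14.95+4.02)/2 × 3 = 28.455
  Sum = 280.85625 mcg/mL·hr
IV tail: 4.02/0.438 = 9.178; AUC_iv,0→∞ = 280.85625 + 9.178 = 290.03425 mcg/mL·hr
Trapezoidal AUC_0→7 (rectal suppository):
  [0→1]: (0.00+52.91)/2 × 1 = 26.455
  [1→3]: (52.91+30.30)/2 × 2 = 83.21
  [3→5]: (30.30+12.91)/2 × 2 = 43.21
  [5→5.5]: (12.91+10.38)/2 × 0.5 = 5.8225
  [5.5→6]: (10.38+8.34)/2 × 0.5 = 4.68
  [6→7]: (8.34+5.39)/2 × 1 = 6.865
  Sum = 170.2425 mcg/mL·hr
rectal suppository tail: 5.39/0.438 = 12.306; AUC_ev,0→∞ = 170.2425 + 12.306 = 182.5485 mcg/mL·hr
F = (AUC_ev/D_ev)/(AUC_iv/D_iv) = (182.5485/150)/(290.03425/150) = 1.21699/1.93356 = 0.6294

F = 0.629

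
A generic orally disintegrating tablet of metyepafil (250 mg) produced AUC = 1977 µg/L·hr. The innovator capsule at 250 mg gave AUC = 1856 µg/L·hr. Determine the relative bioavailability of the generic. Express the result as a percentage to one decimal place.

F_rel = (AUC_test/D_test) / (AUC_ref/D_ref)
      = (1977/250) / (1856/250)
      = 7.908 / 7.424 = 1.0652 = 106.52%

F_rel = 106.5%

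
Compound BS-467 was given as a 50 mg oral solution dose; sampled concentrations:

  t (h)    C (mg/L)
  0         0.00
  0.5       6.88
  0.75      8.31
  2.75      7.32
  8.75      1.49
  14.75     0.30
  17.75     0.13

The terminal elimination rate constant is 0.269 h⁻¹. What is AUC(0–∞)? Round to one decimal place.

AUC = 52.2 mg/L·h

Trapezoidal AUC_0→17.75:
  [0→0.5]: (0.00+6.88)/2 × 0.5 = 1.72
  [0.5→0.75]: (6.88+8.31)/2 × 0.25 = 1.89875
  [0.75→2.75]: (8.31+7.32)/2 × 2 = 15.63
  [2.75→8.75]: (7.32+1.49)/2 × 6 = 26.43
  [8.75→14.75]: (1.49+0.30)/2 × 6 = 5.37
  [14.75→17.75]: (0.30+0.13)/2 × 3 = 0.645
  Sum = 51.69375 mg/L·h
Extrapolated tail: C_last / k_e = 0.13 / 0.269 = 0.483
AUC_0→∞ = 51.69375 + 0.483 = 52.17675 mg/L·h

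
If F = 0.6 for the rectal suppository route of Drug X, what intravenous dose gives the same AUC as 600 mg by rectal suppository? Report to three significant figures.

Systemic exposure from an extravascular dose = F × D_ev, so the equivalent IV dose is F × D_ev.
D_iv = F × D_ev = 0.6 × 600 = 360 mg

D_iv = 360 mg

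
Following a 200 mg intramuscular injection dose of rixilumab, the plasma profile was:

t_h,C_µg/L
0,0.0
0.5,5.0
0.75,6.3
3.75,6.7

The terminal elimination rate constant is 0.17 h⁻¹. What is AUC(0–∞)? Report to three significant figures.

Trapezoidal AUC_0→3.75:
  [0→0.5]: (0.0+5.0)/2 × 0.5 = 1.25
  [0.5→0.75]: (5.0+6.3)/2 × 0.25 = 1.4125
  [0.75→3.75]: (6.3+6.7)/2 × 3 = 19.5
  Sum = 22.1625 µg/L·h
Extrapolated tail: C_last / k_e = 6.7 / 0.17 = 39.412
AUC_0→∞ = 22.1625 + 39.412 = 61.5745 µg/L·h

AUC = 61.6 µg/L·h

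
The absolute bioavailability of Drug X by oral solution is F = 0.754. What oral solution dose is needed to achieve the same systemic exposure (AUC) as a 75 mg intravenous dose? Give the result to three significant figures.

D_oral = 99.5 mg

For equal systemic exposure: F × D_ev = D_iv
D_ev = D_iv / F = 75 / 0.754 = 99.4695 mg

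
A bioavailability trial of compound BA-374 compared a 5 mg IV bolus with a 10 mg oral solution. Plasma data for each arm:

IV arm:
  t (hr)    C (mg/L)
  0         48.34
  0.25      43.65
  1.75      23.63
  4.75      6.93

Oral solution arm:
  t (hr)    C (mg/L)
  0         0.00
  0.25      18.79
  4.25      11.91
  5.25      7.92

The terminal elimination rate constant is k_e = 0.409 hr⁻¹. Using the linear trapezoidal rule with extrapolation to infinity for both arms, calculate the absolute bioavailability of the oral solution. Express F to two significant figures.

Trapezoidal AUC_0→4.75 (IV):
  [0→0.25]: (48.34+43.65)/2 × 0.25 = 11.49875
  [0.25→1.75]: (43.65+23.63)/2 × 1.5 = 50.46
  [1.75→4.75]: (23.63+6.93)/2 × 3 = 45.84
  Sum = 107.79875 mg/L·hr
IV tail: 6.93/0.409 = 16.944; AUC_iv,0→∞ = 107.79875 + 16.944 = 124.74275 mg/L·hr
Trapezoidal AUC_0→5.25 (oral solution):
  [0→0.25]: (0.00+18.79)/2 × 0.25 = 2.34875
  [0.25→4.25]: (18.79+11.91)/2 × 4 = 61.4
  [4.25→5.25]: (11.91+7.92)/2 × 1 = 9.915
  Sum = 73.66375 mg/L·hr
oral solution tail: 7.92/0.409 = 19.364; AUC_ev,0→∞ = 73.66375 + 19.364 = 93.02775 mg/L·hr
F = (AUC_ev/D_ev)/(AUC_iv/D_iv) = (93.02775/10)/(124.74275/5) = 9.302775/24.94855 = 0.3729

F = 0.37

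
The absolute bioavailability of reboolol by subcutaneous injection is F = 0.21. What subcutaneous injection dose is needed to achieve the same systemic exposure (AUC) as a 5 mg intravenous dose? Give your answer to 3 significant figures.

D_subcutaneous = 23.8 mg

For equal systemic exposure: F × D_ev = D_iv
D_ev = D_iv / F = 5 / 0.21 = 23.8095 mg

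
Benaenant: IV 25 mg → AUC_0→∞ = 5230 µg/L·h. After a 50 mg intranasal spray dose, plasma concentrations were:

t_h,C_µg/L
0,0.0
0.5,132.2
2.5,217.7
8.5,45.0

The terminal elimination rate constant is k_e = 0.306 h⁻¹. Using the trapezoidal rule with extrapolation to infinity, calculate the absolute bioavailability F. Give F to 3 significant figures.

F = 0.126

Trapezoidal AUC_0→8.5 (intranasal spray):
  [0→0.5]: (0.0+132.2)/2 × 0.5 = 33.05
  [0.5→2.5]: (132.2+217.7)/2 × 2 = 349.9
  [2.5→8.5]: (217.7+45.0)/2 × 6 = 788.1
  Sum = 1171.05 µg/L·h
Tail: C_last/k_e = 45.0/0.306 = 147.059
AUC_0→∞ (intranasal spray) = 1171.05 + 147.059 = 1318.109 µg/L·h
F = (AUC_ev/D_ev)/(AUC_iv/D_iv) = (1318.109/50)/(5230/25) = 26.36218/209.2 = 0.1260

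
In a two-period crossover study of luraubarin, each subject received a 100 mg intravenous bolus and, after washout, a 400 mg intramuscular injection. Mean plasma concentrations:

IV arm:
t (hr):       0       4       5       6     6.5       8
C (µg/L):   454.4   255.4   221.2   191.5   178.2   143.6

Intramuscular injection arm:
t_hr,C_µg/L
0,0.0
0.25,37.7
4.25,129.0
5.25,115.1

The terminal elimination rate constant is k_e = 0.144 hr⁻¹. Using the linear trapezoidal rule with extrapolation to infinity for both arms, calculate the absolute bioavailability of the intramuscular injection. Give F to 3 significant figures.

F = 0.0985

Trapezoidal AUC_0→8 (IV):
  [0→4]: (454.4+255.4)/2 × 4 = 1419.6
  [4→5]: (255.4+221.2)/2 × 1 = 238.3
  [5→6]: (221.2+191.5)/2 × 1 = 206.35
  [6→6.5]: (191.5+178.2)/2 × 0.5 = 92.425
  [6.5→8]: (178.2+143.6)/2 × 1.5 = 241.35
  Sum = 2198.025 µg/L·hr
IV tail: 143.6/0.144 = 997.222; AUC_iv,0→∞ = 2198.025 + 997.222 = 3195.247 µg/L·hr
Trapezoidal AUC_0→5.25 (intramuscular injection):
  [0→0.25]: (0.0+37.7)/2 × 0.25 = 4.7125
  [0.25→4.25]: (37.7+129.0)/2 × 4 = 333.4
  [4.25→5.25]: (129.0+115.1)/2 × 1 = 122.05
  Sum = 460.1625 µg/L·hr
intramuscular injection tail: 115.1/0.144 = 799.306; AUC_ev,0→∞ = 460.1625 + 799.306 = 1259.4685 µg/L·hr
F = (AUC_ev/D_ev)/(AUC_iv/D_iv) = (1259.4685/400)/(3195.247/100) = 3.14867/31.95247 = 0.0985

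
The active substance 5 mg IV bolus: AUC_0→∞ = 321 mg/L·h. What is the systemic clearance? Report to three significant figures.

CL = Dose_iv / AUC_0→∞
   = 5 / 321 = 0.0155763 L/h

CL = 0.0156 L/h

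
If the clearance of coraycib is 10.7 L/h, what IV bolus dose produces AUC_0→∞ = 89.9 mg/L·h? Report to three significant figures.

Dose = 962 mg

Dose_iv = CL × AUC_0→∞
     = 10.7 × 89.9 = 961.93 mg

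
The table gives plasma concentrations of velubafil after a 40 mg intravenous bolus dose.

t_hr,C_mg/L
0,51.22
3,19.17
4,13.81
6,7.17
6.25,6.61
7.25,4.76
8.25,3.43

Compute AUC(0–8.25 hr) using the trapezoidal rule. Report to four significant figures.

AUC = 154.6 mg/L·hr

Trapezoidal AUC_0→8.25:
  [0→3]: (51.22+19.17)/2 × 3 = 105.585
  [3→4]: (19.17+13.81)/2 × 1 = 16.49
  [4→6]: (13.81+7.17)/2 × 2 = 20.98
  [6→6.25]: (7.17+6.61)/2 × 0.25 = 1.7225
  [6.25→7.25]: (6.61+4.76)/2 × 1 = 5.685
  [7.25→8.25]: (4.76+3.43)/2 × 1 = 4.095
  Sum = 154.5575 mg/L·hr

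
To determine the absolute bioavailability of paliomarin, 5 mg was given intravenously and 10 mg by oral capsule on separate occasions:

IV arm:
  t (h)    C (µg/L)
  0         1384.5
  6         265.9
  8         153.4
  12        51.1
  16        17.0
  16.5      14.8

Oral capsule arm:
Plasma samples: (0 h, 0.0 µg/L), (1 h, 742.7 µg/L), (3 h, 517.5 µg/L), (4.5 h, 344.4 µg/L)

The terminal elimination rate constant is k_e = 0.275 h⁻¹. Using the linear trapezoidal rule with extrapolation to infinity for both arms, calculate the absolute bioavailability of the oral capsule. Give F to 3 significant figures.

F = 0.295

Trapezoidal AUC_0→16.5 (IV):
  [0→6]: (1384.5+265.9)/2 × 6 = 4951.2
  [6→8]: (265.9+153.4)/2 × 2 = 419.3
  [8→12]: (153.4+51.1)/2 × 4 = 409.0
  [12→16]: (51.1+17.0)/2 × 4 = 136.2
  [16→16.5]: (17.0+14.8)/2 × 0.5 = 7.95
  Sum = 5923.65 µg/L·h
IV tail: 14.8/0.275 = 53.818; AUC_iv,0→∞ = 5923.65 + 53.818 = 5977.468 µg/L·h
Trapezoidal AUC_0→4.5 (oral capsule):
  [0→1]: (0.0+742.7)/2 × 1 = 371.35
  [1→3]: (742.7+517.5)/2 × 2 = 1260.2
  [3→4.5]: (517.5+344.4)/2 × 1.5 = 646.425
  Sum = 2277.975 µg/L·h
oral capsule tail: 344.4/0.275 = 1252.364; AUC_ev,0→∞ = 2277.975 + 1252.364 = 3530.339 µg/L·h
F = (AUC_ev/D_ev)/(AUC_iv/D_iv) = (3530.339/10)/(5977.468/5) = 353.0339/1195.4936 = 0.2953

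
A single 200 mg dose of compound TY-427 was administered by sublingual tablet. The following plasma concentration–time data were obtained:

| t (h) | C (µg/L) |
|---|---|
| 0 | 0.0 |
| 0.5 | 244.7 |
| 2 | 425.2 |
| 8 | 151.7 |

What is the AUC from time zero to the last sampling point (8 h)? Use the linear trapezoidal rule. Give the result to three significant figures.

Trapezoidal AUC_0→8:
  [0→0.5]: (0.0+244.7)/2 × 0.5 = 61.175
  [0.5→2]: (244.7+425.2)/2 × 1.5 = 502.425
  [2→8]: (425.2+151.7)/2 × 6 = 1730.7
  Sum = 2294.3 µg/L·h

AUC = 2290 µg/L·h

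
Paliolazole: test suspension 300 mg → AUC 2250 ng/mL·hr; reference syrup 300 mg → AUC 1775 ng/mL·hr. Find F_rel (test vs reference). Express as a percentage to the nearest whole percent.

F_rel = (AUC_test/D_test) / (AUC_ref/D_ref)
      = (2250/300) / (1775/300)
      = 7.5 / 5.91667 = 1.2676 = 126.76%

F_rel = 127%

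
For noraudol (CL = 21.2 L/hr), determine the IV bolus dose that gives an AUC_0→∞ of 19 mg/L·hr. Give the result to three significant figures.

Dose_iv = CL × AUC_0→∞
     = 21.2 × 19 = 402.8 mg

Dose = 403 mg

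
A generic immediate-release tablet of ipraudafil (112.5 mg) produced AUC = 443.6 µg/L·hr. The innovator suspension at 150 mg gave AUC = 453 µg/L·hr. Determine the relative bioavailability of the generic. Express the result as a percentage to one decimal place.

F_rel = 130.6%

F_rel = (AUC_test/D_test) / (AUC_ref/D_ref)
      = (443.6/112.5) / (453/150)
      = 3.94311 / 3.02 = 1.3057 = 130.57%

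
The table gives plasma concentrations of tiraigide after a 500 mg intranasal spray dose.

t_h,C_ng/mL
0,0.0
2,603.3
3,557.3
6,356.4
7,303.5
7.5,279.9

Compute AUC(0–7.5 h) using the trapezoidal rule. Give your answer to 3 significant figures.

Trapezoidal AUC_0→7.5:
  [0→2]: (0.0+603.3)/2 × 2 = 603.3
  [2→3]: (603.3+557.3)/2 × 1 = 580.3
  [3→6]: (557.3+356.4)/2 × 3 = 1370.55
  [6→7]: (356.4+303.5)/2 × 1 = 329.95
  [7→7.5]: (303.5+279.9)/2 × 0.5 = 145.85
  Sum = 3029.95 ng/mL·h

AUC = 3030 ng/mL·h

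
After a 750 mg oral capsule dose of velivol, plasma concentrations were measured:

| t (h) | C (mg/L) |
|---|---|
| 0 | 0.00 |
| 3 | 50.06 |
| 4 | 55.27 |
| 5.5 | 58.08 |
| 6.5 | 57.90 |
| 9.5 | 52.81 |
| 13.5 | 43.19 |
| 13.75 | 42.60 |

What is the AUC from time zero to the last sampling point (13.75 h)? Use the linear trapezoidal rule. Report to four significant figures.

AUC = 639.5 mg/L·h

Trapezoidal AUC_0→13.75:
  [0→3]: (0.00+50.06)/2 × 3 = 75.09
  [3→4]: (50.06+55.27)/2 × 1 = 52.665
  [4→5.5]: (55.27+58.08)/2 × 1.5 = 85.0125
  [5.5→6.5]: (58.08+57.90)/2 × 1 = 57.99
  [6.5→9.5]: (57.90+52.81)/2 × 3 = 166.065
  [9.5→13.5]: (52.81+43.19)/2 × 4 = 192.0
  [13.5→13.75]: (43.19+42.60)/2 × 0.25 = 10.72375
  Sum = 639.54625 mg/L·h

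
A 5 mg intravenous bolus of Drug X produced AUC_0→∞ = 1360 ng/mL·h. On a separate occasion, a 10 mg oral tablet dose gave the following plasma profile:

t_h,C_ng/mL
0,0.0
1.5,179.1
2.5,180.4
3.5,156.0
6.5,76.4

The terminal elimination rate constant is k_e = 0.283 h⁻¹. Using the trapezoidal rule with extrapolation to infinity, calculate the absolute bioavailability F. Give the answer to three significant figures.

Trapezoidal AUC_0→6.5 (oral tablet):
  [0→1.5]: (0.0+179.1)/2 × 1.5 = 134.325
  [1.5→2.5]: (179.1+180.4)/2 × 1 = 179.75
  [2.5→3.5]: (180.4+156.0)/2 × 1 = 168.2
  [3.5→6.5]: (156.0+76.4)/2 × 3 = 348.6
  Sum = 830.875 ng/mL·h
Tail: C_last/k_e = 76.4/0.283 = 269.965
AUC_0→∞ (oral tablet) = 830.875 + 269.965 = 1100.84 ng/mL·h
F = (AUC_ev/D_ev)/(AUC_iv/D_iv) = (1100.84/10)/(1360/5) = 110.084/272 = 0.4047

F = 0.405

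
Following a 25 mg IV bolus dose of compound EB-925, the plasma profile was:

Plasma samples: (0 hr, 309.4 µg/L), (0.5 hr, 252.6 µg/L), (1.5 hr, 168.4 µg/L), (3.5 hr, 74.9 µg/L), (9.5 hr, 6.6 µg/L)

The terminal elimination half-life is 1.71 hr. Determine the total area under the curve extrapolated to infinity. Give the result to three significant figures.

Trapezoidal AUC_0→9.5:
  [0→0.5]: (309.4+252.6)/2 × 0.5 = 140.5
  [0.5→1.5]: (252.6+168.4)/2 × 1 = 210.5
  [1.5→3.5]: (168.4+74.9)/2 × 2 = 243.3
  [3.5→9.5]: (74.9+6.6)/2 × 6 = 244.5
  Sum = 838.8 µg/L·hr
k_e = ln2 / t½ = 0.693147 / 1.71 = 0.4053 hr^-1
Extrapolated tail: C_last / k_e = 6.6 / 0.4053 = 16.284
AUC_0→∞ = 838.8 + 16.284 = 855.084 µg/L·hr

AUC = 855 µg/L·hr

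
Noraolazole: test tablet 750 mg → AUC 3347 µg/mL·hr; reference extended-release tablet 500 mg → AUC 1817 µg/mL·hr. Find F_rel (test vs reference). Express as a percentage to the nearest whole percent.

F_rel = 123%

F_rel = (AUC_test/D_test) / (AUC_ref/D_ref)
      = (3347/750) / (1817/500)
      = 4.46267 / 3.634 = 1.2280 = 122.80%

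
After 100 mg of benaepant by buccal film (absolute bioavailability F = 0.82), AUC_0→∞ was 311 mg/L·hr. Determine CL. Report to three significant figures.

CL = 0.264 L/hr

CL = F × Dose / AUC_0→∞
   = 0.82 × 100 / 311 = 0.263666 L/hr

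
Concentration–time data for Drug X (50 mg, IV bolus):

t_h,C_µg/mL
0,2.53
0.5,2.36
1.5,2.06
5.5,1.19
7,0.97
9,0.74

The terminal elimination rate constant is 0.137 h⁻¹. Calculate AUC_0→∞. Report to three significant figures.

Trapezoidal AUC_0→9:
  [0→0.5]: (2.53+2.36)/2 × 0.5 = 1.2225
  [0.5→1.5]: (2.36+2.06)/2 × 1 = 2.21
  [1.5→5.5]: (2.06+1.19)/2 × 4 = 6.5
  [5.5→7]: (1.19+0.97)/2 × 1.5 = 1.62
  [7→9]: (0.97+0.74)/2 × 2 = 1.71
  Sum = 13.2625 µg/mL·h
Extrapolated tail: C_last / k_e = 0.74 / 0.137 = 5.401
AUC_0→∞ = 13.2625 + 5.401 = 18.6635 µg/mL·h

AUC = 18.7 µg/mL·h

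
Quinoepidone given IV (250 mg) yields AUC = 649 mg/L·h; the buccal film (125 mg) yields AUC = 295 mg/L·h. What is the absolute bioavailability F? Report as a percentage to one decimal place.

F = 90.9%

F = (AUC_ev / D_ev) / (AUC_iv / D_iv)
  = (295/125) / (649/250)
  = 2.36 / 2.596 = 0.9091
  = 90.91%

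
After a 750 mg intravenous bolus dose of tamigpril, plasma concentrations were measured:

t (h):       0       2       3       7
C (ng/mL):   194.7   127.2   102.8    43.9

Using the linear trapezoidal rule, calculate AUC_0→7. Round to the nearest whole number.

AUC = 730 ng/mL·h

Trapezoidal AUC_0→7:
  [0→2]: (194.7+127.2)/2 × 2 = 321.9
  [2→3]: (127.2+102.8)/2 × 1 = 115.0
  [3→7]: (102.8+43.9)/2 × 4 = 293.4
  Sum = 730.3 ng/mL·h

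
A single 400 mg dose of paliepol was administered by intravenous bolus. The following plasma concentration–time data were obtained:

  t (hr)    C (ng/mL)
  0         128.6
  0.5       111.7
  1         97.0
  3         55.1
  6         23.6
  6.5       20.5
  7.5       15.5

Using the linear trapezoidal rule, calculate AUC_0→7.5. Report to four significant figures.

AUC = 411.4 ng/mL·hr

Trapezoidal AUC_0→7.5:
  [0→0.5]: (128.6+111.7)/2 × 0.5 = 60.075
  [0.5→1]: (111.7+97.0)/2 × 0.5 = 52.175
  [1→3]: (97.0+55.1)/2 × 2 = 152.1
  [3→6]: (55.1+23.6)/2 × 3 = 118.05
  [6→6.5]: (23.6+20.5)/2 × 0.5 = 11.025
  [6.5→7.5]: (20.5+15.5)/2 × 1 = 18.0
  Sum = 411.425 ng/mL·hr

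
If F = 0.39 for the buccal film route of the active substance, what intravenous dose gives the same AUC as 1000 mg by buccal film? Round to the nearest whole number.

D_iv = 390 mg

Systemic exposure from an extravascular dose = F × D_ev, so the equivalent IV dose is F × D_ev.
D_iv = F × D_ev = 0.39 × 1000 = 390 mg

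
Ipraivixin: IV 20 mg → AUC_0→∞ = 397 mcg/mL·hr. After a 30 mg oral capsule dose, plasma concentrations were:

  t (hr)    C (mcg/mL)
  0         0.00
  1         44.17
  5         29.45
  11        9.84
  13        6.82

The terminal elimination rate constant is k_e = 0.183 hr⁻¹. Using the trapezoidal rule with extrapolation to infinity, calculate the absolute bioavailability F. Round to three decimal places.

Trapezoidal AUC_0→13 (oral capsule):
  [0→1]: (0.00+44.17)/2 × 1 = 22.085
  [1→5]: (44.17+29.45)/2 × 4 = 147.24
  [5→11]: (29.45+9.84)/2 × 6 = 117.87
  [11→13]: (9.84+6.82)/2 × 2 = 16.66
  Sum = 303.855 mcg/mL·hr
Tail: C_last/k_e = 6.82/0.183 = 37.268
AUC_0→∞ (oral capsule) = 303.855 + 37.268 = 341.123 mcg/mL·hr
F = (AUC_ev/D_ev)/(AUC_iv/D_iv) = (341.123/30)/(397/20) = 11.3708/19.85 = 0.5728

F = 0.573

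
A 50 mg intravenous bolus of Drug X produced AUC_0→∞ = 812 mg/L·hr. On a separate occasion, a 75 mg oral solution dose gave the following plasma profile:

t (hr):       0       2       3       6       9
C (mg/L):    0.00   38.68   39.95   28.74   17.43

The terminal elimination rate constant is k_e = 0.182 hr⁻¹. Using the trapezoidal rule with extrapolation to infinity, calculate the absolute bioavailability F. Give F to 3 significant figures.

Trapezoidal AUC_0→9 (oral solution):
  [0→2]: (0.00+38.68)/2 × 2 = 38.68
  [2→3]: (38.68+39.95)/2 × 1 = 39.315
  [3→6]: (39.95+28.74)/2 × 3 = 103.035
  [6→9]: (28.74+17.43)/2 × 3 = 69.255
  Sum = 250.285 mg/L·hr
Tail: C_last/k_e = 17.43/0.182 = 95.769
AUC_0→∞ (oral solution) = 250.285 + 95.769 = 346.054 mg/L·hr
F = (AUC_ev/D_ev)/(AUC_iv/D_iv) = (346.054/75)/(812/50) = 4.61405/16.24 = 0.2841

F = 0.284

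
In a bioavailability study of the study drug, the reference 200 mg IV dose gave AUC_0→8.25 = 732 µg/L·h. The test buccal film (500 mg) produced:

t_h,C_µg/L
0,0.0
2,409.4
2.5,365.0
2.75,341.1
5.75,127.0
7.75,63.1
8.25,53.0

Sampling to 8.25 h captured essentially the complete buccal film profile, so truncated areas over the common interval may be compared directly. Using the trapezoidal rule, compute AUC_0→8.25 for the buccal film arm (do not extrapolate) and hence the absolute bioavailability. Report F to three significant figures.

F = 0.881

Trapezoidal AUC_0→8.25 (buccal film):
  [0→2]: (0.0+409.4)/2 × 2 = 409.4
  [2→2.5]: (409.4+365.0)/2 × 0.5 = 193.6
  [2.5→2.75]: (365.0+341.1)/2 × 0.25 = 88.2625
  [2.75→5.75]: (341.1+127.0)/2 × 3 = 702.15
  [5.75→7.75]: (127.0+63.1)/2 × 2 = 190.1
  [7.75→8.25]: (63.1+53.0)/2 × 0.5 = 29.025
  Sum = 1612.5375 µg/L·h
F = (AUC_ev/D_ev)/(AUC_iv/D_iv) = (1612.5375/500)/(732/200) = 3.225075/3.66 = 0.8812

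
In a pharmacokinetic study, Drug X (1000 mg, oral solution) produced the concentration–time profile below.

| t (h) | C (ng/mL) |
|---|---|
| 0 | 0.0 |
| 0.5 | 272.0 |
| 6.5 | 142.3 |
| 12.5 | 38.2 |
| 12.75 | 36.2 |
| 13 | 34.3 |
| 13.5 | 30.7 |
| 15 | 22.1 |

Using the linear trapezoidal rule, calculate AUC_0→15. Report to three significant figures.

AUC = 1930 ng/mL·h

Trapezoidal AUC_0→15:
  [0→0.5]: (0.0+272.0)/2 × 0.5 = 68.0
  [0.5→6.5]: (272.0+142.3)/2 × 6 = 1242.9
  [6.5→12.5]: (142.3+38.2)/2 × 6 = 541.5
  [12.5→12.75]: (38.2+36.2)/2 × 0.25 = 9.3
  [12.75→13]: (36.2+34.3)/2 × 0.25 = 8.8125
  [13→13.5]: (34.3+30.7)/2 × 0.5 = 16.25
  [13.5→15]: (30.7+22.1)/2 × 1.5 = 39.6
  Sum = 1926.3625 ng/mL·h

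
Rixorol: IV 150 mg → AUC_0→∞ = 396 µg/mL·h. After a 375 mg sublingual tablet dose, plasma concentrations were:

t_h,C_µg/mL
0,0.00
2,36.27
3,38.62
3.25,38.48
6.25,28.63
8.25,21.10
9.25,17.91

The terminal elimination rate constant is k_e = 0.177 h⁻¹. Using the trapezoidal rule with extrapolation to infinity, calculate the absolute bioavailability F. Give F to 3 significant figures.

F = 0.358

Trapezoidal AUC_0→9.25 (sublingual tablet):
  [0→2]: (0.00+36.27)/2 × 2 = 36.27
  [2→3]: (36.27+38.62)/2 × 1 = 37.445
  [3→3.25]: (38.62+38.48)/2 × 0.25 = 9.6375
  [3.25→6.25]: (38.48+28.63)/2 × 3 = 100.665
  [6.25→8.25]: (28.63+21.10)/2 × 2 = 49.73
  [8.25→9.25]: (21.10+17.91)/2 × 1 = 19.505
  Sum = 253.2525 µg/mL·h
Tail: C_last/k_e = 17.91/0.177 = 101.186
AUC_0→∞ (sublingual tablet) = 253.2525 + 101.186 = 354.4385 µg/mL·h
F = (AUC_ev/D_ev)/(AUC_iv/D_iv) = (354.4385/375)/(396/150) = 0.945169/2.64 = 0.3580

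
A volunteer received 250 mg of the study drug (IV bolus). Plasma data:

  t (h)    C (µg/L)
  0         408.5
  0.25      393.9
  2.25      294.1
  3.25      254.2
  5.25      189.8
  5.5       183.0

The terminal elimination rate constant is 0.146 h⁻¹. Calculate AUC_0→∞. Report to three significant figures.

AUC = 2810 µg/L·h

Trapezoidal AUC_0→5.5:
  [0→0.25]: (408.5+393.9)/2 × 0.25 = 100.3
  [0.25→2.25]: (393.9+294.1)/2 × 2 = 688.0
  [2.25→3.25]: (294.1+254.2)/2 × 1 = 274.15
  [3.25→5.25]: (254.2+189.8)/2 × 2 = 444.0
  [5.25→5.5]: (189.8+183.0)/2 × 0.25 = 46.6
  Sum = 1553.05 µg/L·h
Extrapolated tail: C_last / k_e = 183.0 / 0.146 = 1253.425
AUC_0→∞ = 1553.05 + 1253.425 = 2806.475 µg/L·h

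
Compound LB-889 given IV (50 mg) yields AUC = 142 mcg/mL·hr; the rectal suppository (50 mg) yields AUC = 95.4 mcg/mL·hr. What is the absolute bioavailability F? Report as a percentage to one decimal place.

F = 67.2%

F = (AUC_ev / D_ev) / (AUC_iv / D_iv)
  = (95.4/50) / (142/50)
  = 1.908 / 2.84 = 0.6718
  = 67.18%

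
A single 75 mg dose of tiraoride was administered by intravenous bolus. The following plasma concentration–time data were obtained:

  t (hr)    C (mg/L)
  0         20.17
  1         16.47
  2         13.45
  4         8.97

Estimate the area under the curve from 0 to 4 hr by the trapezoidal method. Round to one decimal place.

AUC = 55.7 mg/L·hr

Trapezoidal AUC_0→4:
  [0→1]: (20.17+16.47)/2 × 1 = 18.32
  [1→2]: (16.47+13.45)/2 × 1 = 14.96
  [2→4]: (13.45+8.97)/2 × 2 = 22.42
  Sum = 55.7 mg/L·hr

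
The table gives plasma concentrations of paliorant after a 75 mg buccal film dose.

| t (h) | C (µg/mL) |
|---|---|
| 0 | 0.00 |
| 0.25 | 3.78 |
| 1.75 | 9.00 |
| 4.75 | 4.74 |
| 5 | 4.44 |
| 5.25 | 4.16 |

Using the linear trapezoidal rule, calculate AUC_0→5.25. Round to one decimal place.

Trapezoidal AUC_0→5.25:
  [0→0.25]: (0.00+3.78)/2 × 0.25 = 0.4725
  [0.25→1.75]: (3.78+9.00)/2 × 1.5 = 9.585
  [1.75→4.75]: (9.00+4.74)/2 × 3 = 20.61
  [4.75→5]: (4.74+4.44)/2 × 0.25 = 1.1475
  [5→5.25]: (4.44+4.16)/2 × 0.25 = 1.075
  Sum = 32.89 µg/mL·h

AUC = 32.9 µg/mL·h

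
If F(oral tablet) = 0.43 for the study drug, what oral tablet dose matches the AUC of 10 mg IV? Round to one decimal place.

D_oral = 23.3 mg

For equal systemic exposure: F × D_ev = D_iv
D_ev = D_iv / F = 10 / 0.43 = 23.2558 mg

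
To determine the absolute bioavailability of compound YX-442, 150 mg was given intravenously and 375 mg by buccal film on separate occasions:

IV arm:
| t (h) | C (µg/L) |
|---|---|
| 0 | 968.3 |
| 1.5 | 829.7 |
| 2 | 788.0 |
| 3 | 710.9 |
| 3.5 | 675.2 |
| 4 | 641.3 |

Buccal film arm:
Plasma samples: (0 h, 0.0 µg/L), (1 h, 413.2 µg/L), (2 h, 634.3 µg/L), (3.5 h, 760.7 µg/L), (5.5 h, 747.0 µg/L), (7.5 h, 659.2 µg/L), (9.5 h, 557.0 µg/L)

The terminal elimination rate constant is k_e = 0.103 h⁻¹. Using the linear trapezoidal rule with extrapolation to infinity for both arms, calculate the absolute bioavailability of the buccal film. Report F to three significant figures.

F = 0.481

Trapezoidal AUC_0→4 (IV):
  [0→1.5]: (968.3+829.7)/2 × 1.5 = 1348.5
  [1.5→2]: (829.7+788.0)/2 × 0.5 = 404.425
  [2→3]: (788.0+710.9)/2 × 1 = 749.45
  [3→3.5]: (710.9+675.2)/2 × 0.5 = 346.525
  [3.5→4]: (675.2+641.3)/2 × 0.5 = 329.125
  Sum = 3178.025 µg/L·h
IV tail: 641.3/0.103 = 6226.214; AUC_iv,0→∞ = 3178.025 + 6226.214 = 9404.239 µg/L·h
Trapezoidal AUC_0→9.5 (buccal film):
  [0→1]: (0.0+413.2)/2 × 1 = 206.6
  [1→2]: (413.2+634.3)/2 × 1 = 523.75
  [2→3.5]: (634.3+760.7)/2 × 1.5 = 1046.25
  [3.5→5.5]: (760.7+747.0)/2 × 2 = 1507.7
  [5.5→7.5]: (747.0+659.2)/2 × 2 = 1406.2
  [7.5→9.5]: (659.2+557.0)/2 × 2 = 1216.2
  Sum = 5906.7 µg/L·h
buccal film tail: 557.0/0.103 = 5407.767; AUC_ev,0→∞ = 5906.7 + 5407.767 = 11314.467 µg/L·h
F = (AUC_ev/D_ev)/(AUC_iv/D_iv) = (11314.467/375)/(9404.239/150) = 30.171912/62.6949 = 0.4812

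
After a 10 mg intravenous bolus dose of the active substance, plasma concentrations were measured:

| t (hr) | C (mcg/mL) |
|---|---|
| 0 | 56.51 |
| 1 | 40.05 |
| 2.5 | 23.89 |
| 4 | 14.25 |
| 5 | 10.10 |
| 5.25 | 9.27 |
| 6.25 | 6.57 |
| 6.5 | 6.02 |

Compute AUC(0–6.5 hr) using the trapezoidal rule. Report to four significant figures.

AUC = 148.9 mcg/mL·hr

Trapezoidal AUC_0→6.5:
  [0→1]: (56.51+40.05)/2 × 1 = 48.28
  [1→2.5]: (40.05+23.89)/2 × 1.5 = 47.955
  [2.5→4]: (23.89+14.25)/2 × 1.5 = 28.605
  [4→5]: (14.25+10.10)/2 × 1 = 12.175
  [5→5.25]: (10.10+9.27)/2 × 0.25 = 2.42125
  [5.25→6.25]: (9.27+6.57)/2 × 1 = 7.92
  [6.25→6.5]: (6.57+6.02)/2 × 0.25 = 1.57375
  Sum = 148.93 mcg/mL·hr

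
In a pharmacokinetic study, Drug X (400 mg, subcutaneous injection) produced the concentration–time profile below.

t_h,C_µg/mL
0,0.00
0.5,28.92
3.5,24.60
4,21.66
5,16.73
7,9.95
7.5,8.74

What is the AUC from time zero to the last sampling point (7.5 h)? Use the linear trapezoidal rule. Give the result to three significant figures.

AUC = 150 µg/mL·h

Trapezoidal AUC_0→7.5:
  [0→0.5]: (0.00+28.92)/2 × 0.5 = 7.23
  [0.5→3.5]: (28.92+24.60)/2 × 3 = 80.28
  [3.5→4]: (24.60+21.66)/2 × 0.5 = 11.565
  [4→5]: (21.66+16.73)/2 × 1 = 19.195
  [5→7]: (16.73+9.95)/2 × 2 = 26.68
  [7→7.5]: (9.95+8.74)/2 × 0.5 = 4.6725
  Sum = 149.6225 µg/mL·h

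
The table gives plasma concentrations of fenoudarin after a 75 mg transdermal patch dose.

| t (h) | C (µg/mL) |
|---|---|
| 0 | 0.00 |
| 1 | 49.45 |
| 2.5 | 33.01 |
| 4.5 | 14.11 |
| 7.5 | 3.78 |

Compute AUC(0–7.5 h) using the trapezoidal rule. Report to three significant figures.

Trapezoidal AUC_0→7.5:
  [0→1]: (0.00+49.45)/2 × 1 = 24.725
  [1→2.5]: (49.45+33.01)/2 × 1.5 = 61.845
  [2.5→4.5]: (33.01+14.11)/2 × 2 = 47.12
  [4.5→7.5]: (14.11+3.78)/2 × 3 = 26.835
  Sum = 160.525 µg/mL·h

AUC = 161 µg/mL·h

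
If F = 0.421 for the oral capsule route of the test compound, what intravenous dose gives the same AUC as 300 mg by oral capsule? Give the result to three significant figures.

Systemic exposure from an extravascular dose = F × D_ev, so the equivalent IV dose is F × D_ev.
D_iv = F × D_ev = 0.421 × 300 = 126.3 mg

D_iv = 126 mg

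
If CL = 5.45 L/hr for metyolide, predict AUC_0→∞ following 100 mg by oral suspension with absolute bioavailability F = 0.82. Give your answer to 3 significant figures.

AUC = 15.0 mg/L·hr

AUC_0→∞ = F × Dose / CL
        = 0.82 × 100 / 5.45 = 15.0459 mg/L·hr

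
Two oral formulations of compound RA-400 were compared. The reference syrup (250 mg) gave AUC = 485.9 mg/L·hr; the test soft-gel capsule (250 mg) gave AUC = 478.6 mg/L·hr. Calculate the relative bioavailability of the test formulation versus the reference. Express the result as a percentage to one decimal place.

F_rel = (AUC_test/D_test) / (AUC_ref/D_ref)
      = (478.6/250) / (485.9/250)
      = 1.9144 / 1.9436 = 0.9850 = 98.50%

F_rel = 98.5%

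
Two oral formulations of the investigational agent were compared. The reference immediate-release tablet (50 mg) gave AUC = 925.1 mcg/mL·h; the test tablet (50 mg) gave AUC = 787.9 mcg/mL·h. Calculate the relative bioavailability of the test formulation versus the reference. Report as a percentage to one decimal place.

F_rel = 85.2%

F_rel = (AUC_test/D_test) / (AUC_ref/D_ref)
      = (787.9/50) / (925.1/50)
      = 15.758 / 18.502 = 0.8517 = 85.17%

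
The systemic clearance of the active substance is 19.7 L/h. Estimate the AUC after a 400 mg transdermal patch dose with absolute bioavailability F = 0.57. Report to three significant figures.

AUC_0→∞ = F × Dose / CL
        = 0.57 × 400 / 19.7 = 11.5736 mg/L·h

AUC = 11.6 mg/L·h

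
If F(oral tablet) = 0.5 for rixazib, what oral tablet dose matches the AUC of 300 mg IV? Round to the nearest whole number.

D_oral = 600 mg

For equal systemic exposure: F × D_ev = D_iv
D_ev = D_iv / F = 300 / 0.5 = 600 mg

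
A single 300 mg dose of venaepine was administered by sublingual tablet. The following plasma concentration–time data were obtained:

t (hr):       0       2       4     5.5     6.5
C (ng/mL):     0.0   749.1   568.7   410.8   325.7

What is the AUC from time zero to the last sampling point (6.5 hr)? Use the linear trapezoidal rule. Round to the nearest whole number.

Trapezoidal AUC_0→6.5:
  [0→2]: (0.0+749.1)/2 × 2 = 749.1
  [2→4]: (749.1+568.7)/2 × 2 = 1317.8
  [4→5.5]: (568.7+410.8)/2 × 1.5 = 734.625
  [5.5→6.5]: (410.8+325.7)/2 × 1 = 368.25
  Sum = 3169.775 ng/mL·hr

AUC = 3170 ng/mL·hr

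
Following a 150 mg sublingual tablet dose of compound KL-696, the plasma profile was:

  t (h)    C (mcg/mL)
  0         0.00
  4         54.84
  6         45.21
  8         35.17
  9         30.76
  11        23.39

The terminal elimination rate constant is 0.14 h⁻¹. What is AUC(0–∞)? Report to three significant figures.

Trapezoidal AUC_0→11:
  [0→4]: (0.00+54.84)/2 × 4 = 109.68
  [4→6]: (54.84+45.21)/2 × 2 = 100.05
  [6→8]: (45.21+35.17)/2 × 2 = 80.38
  [8→9]: (35.17+30.76)/2 × 1 = 32.965
  [9→11]: (30.76+23.39)/2 × 2 = 54.15
  Sum = 377.225 mcg/mL·h
Extrapolated tail: C_last / k_e = 23.39 / 0.14 = 167.071
AUC_0→∞ = 377.225 + 167.071 = 544.296 mcg/mL·h

AUC = 544 mcg/mL·h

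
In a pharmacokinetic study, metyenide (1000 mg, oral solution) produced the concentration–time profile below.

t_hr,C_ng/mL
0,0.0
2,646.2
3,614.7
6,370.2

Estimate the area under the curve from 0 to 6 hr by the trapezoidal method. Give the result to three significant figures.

Trapezoidal AUC_0→6:
  [0→2]: (0.0+646.2)/2 × 2 = 646.2
  [2→3]: (646.2+614.7)/2 × 1 = 630.45
  [3→6]: (614.7+370.2)/2 × 3 = 1477.35
  Sum = 2754.0 ng/mL·hr

AUC = 2750 ng/mL·hr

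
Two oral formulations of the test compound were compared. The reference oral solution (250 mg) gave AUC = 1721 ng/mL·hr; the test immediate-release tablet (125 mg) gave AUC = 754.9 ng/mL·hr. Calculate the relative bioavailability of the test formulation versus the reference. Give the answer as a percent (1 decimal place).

F_rel = 87.7%

F_rel = (AUC_test/D_test) / (AUC_ref/D_ref)
      = (754.9/125) / (1721/250)
      = 6.0392 / 6.884 = 0.8773 = 87.73%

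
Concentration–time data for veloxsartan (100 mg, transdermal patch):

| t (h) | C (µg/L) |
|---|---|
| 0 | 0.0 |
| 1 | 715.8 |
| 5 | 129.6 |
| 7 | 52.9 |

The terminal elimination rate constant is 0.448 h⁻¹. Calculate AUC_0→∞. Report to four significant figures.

Trapezoidal AUC_0→7:
  [0→1]: (0.0+715.8)/2 × 1 = 357.9
  [1→5]: (715.8+129.6)/2 × 4 = 1690.8
  [5→7]: (129.6+52.9)/2 × 2 = 182.5
  Sum = 2231.2 µg/L·h
Extrapolated tail: C_last / k_e = 52.9 / 0.448 = 118.080
AUC_0→∞ = 2231.2 + 118.080 = 2349.28 µg/L·h

AUC = 2349 µg/L·h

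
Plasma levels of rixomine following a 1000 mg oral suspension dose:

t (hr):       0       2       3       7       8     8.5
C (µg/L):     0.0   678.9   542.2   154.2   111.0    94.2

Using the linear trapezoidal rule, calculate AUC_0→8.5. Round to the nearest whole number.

Trapezoidal AUC_0→8.5:
  [0→2]: (0.0+678.9)/2 × 2 = 678.9
  [2→3]: (678.9+542.2)/2 × 1 = 610.55
  [3→7]: (542.2+154.2)/2 × 4 = 1392.8
  [7→8]: (154.2+111.0)/2 × 1 = 132.6
  [8→8.5]: (111.0+94.2)/2 × 0.5 = 51.3
  Sum = 2866.15 µg/L·hr

AUC = 2866 µg/L·hr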